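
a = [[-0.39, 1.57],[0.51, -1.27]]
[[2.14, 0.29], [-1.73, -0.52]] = a @ [[-0.01, -1.46], [1.36, -0.18]]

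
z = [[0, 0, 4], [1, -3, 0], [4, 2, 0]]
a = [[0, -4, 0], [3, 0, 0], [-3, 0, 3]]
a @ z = [[-4, 12, 0], [0, 0, 12], [12, 6, -12]]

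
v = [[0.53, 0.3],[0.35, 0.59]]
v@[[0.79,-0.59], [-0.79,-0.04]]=[[0.18, -0.32], [-0.19, -0.23]]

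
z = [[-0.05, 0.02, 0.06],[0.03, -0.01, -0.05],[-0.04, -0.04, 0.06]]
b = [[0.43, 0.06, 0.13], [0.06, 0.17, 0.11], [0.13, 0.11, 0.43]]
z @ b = [[-0.01, 0.01, 0.02], [0.01, -0.01, -0.02], [-0.01, -0.0, 0.02]]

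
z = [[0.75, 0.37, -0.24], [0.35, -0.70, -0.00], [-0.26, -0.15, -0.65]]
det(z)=0.482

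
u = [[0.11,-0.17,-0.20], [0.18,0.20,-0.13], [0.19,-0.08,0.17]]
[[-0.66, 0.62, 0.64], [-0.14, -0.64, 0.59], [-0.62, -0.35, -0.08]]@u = [[0.16,0.19,0.16], [-0.02,-0.15,0.21], [-0.15,0.04,0.16]]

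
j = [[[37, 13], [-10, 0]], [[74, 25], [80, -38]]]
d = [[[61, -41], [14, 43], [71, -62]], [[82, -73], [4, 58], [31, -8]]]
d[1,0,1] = -73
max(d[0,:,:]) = 71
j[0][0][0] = 37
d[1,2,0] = 31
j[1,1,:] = [80, -38]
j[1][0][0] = 74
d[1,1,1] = 58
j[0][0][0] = 37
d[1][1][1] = 58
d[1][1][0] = 4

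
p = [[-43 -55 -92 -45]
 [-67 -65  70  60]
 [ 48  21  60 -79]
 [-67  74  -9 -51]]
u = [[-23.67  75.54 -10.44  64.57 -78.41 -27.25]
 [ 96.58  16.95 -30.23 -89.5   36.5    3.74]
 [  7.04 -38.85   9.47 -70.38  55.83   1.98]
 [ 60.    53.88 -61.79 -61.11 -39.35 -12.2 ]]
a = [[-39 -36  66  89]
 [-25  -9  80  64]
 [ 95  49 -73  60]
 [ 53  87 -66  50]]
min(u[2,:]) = -70.38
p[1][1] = -65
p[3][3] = -51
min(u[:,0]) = -23.67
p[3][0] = -67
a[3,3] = 50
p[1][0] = -67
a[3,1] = 87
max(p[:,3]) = 60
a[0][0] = -39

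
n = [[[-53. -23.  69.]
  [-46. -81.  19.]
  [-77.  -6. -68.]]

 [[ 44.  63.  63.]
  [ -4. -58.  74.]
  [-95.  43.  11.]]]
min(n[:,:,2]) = -68.0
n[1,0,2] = 63.0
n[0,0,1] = -23.0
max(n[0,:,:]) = 69.0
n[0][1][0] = -46.0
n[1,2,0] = -95.0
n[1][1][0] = -4.0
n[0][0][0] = -53.0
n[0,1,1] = -81.0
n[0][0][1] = -23.0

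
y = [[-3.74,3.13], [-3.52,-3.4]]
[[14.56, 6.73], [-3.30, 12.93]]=y @[[-1.65, -2.67], [2.68, -1.04]]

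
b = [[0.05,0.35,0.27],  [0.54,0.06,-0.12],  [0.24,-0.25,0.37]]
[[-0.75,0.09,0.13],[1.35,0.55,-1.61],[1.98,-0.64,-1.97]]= b @ [[3.11, 0.6, -3.57], [-3.40, 1.19, 2.11], [1.04, -1.32, -1.59]]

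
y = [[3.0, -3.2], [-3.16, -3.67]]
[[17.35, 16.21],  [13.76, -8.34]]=y@[[0.93, 4.08], [-4.55, -1.24]]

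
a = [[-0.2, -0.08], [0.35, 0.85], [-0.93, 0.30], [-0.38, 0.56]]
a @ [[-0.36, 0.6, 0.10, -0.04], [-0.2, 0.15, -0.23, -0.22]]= [[0.09,  -0.13,  -0.00,  0.03], [-0.3,  0.34,  -0.16,  -0.20], [0.27,  -0.51,  -0.16,  -0.03], [0.02,  -0.14,  -0.17,  -0.11]]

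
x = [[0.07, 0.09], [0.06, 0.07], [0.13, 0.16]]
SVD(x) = [[-0.45, 0.68], [-0.36, -0.73], [-0.81, -0.05]] @ diag([0.2529590462969187, 0.003423579494239207]) @ [[-0.63, -0.78], [-0.78, 0.63]]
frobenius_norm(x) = 0.25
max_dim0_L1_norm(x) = 0.32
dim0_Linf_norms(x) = [0.13, 0.16]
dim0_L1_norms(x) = [0.26, 0.32]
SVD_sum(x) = [[0.07, 0.09], [0.06, 0.07], [0.13, 0.16]] + [[-0.0, 0.00], [0.00, -0.0], [0.00, -0.0]]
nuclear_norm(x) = 0.26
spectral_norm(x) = 0.25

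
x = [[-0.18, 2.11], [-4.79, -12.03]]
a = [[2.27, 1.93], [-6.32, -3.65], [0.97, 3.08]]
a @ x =[[-9.65, -18.43],[18.62, 30.57],[-14.93, -35.01]]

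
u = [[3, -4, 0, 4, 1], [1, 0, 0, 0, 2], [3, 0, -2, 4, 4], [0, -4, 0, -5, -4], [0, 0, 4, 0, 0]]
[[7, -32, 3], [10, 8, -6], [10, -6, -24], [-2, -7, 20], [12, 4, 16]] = u @[[4, 0, -4], [0, 4, -4], [3, 1, 4], [-2, -5, 0], [3, 4, -1]]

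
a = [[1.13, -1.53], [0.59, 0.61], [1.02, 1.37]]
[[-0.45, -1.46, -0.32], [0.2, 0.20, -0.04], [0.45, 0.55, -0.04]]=a @ [[0.02, -0.37, -0.16],[0.31, 0.68, 0.09]]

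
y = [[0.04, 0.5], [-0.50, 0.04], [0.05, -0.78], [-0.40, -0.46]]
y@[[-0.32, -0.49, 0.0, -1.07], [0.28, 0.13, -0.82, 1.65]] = [[0.13, 0.05, -0.41, 0.78], [0.17, 0.25, -0.03, 0.60], [-0.23, -0.13, 0.64, -1.34], [-0.0, 0.14, 0.38, -0.33]]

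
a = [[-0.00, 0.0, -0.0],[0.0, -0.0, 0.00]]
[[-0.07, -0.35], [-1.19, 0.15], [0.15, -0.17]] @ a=[[0.0,0.0,0.00], [0.0,0.00,0.0], [0.00,0.0,0.0]]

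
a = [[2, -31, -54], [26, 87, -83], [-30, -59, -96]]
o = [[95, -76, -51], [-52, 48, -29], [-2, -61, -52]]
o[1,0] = -52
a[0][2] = -54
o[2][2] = -52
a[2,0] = -30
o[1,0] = -52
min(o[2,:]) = -61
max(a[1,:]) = 87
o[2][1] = -61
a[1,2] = -83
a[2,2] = -96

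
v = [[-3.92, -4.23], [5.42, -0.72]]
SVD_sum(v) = [[-4.84,-1.95], [4.41,1.78]] + [[0.92, -2.28], [1.01, -2.50]]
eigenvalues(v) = [(-2.32+4.51j), (-2.32-4.51j)]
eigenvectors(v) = [[(0.22-0.62j), 0.22+0.62j],[(-0.75+0j), (-0.75-0j)]]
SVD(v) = [[-0.74, 0.67], [0.67, 0.74]] @ diag([7.060837595192386, 3.646734491886925]) @ [[0.93, 0.37],[0.37, -0.93]]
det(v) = 25.75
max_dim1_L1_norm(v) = 8.15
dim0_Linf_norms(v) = [5.42, 4.23]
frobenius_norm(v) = 7.95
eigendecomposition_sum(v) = [[-1.96+1.85j, -2.11-1.09j], [(2.71+1.39j), (-0.36+2.67j)]] + [[(-1.96-1.85j), -2.11+1.09j], [2.71-1.39j, (-0.36-2.67j)]]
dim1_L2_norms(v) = [5.77, 5.47]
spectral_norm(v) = 7.06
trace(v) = -4.64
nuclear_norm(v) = 10.71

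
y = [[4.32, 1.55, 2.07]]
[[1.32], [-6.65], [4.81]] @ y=[[5.70, 2.05, 2.73], [-28.73, -10.31, -13.77], [20.78, 7.46, 9.96]]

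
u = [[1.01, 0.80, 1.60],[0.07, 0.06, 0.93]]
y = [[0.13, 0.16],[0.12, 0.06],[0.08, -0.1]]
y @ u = [[0.14, 0.11, 0.36], [0.13, 0.10, 0.25], [0.07, 0.06, 0.03]]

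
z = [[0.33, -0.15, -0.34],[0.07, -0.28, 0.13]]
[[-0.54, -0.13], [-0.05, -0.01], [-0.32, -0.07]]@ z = [[-0.19, 0.12, 0.17], [-0.02, 0.01, 0.02], [-0.11, 0.07, 0.10]]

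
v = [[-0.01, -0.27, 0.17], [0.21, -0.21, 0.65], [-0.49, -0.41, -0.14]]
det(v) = 0.04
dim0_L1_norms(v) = [0.71, 0.89, 0.96]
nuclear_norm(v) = 1.52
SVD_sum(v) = [[0.08,-0.01,0.14], [0.34,-0.06,0.59], [-0.17,0.03,-0.29]] + [[-0.14, -0.21, 0.06], [-0.11, -0.17, 0.05], [-0.31, -0.45, 0.14]] + [[0.05, -0.04, -0.03], [-0.02, 0.02, 0.01], [-0.02, 0.01, 0.01]]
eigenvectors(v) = [[(0.68+0j), (0.24+0.23j), (0.24-0.23j)], [-0.55+0.00j, 0.70+0.00j, 0.70-0.00j], [-0.48+0.00j, -0.09+0.63j, -0.09-0.63j]]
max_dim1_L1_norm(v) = 1.07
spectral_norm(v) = 0.78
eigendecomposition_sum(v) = [[0.06+0.00j, (-0.02+0j), -0.02+0.00j], [(-0.05+0j), 0.02+0.00j, (0.02-0j)], [-0.04+0.00j, (0.02+0j), 0.01-0.00j]] + [[-0.03+0.12j, (-0.12+0.05j), (0.1+0.12j)],[(0.13+0.23j), (-0.11+0.25j), (0.32+0.04j)],[(-0.23+0.08j), -0.21-0.14j, -0.08+0.28j]] + [[-0.03-0.12j, -0.12-0.05j, 0.10-0.12j], [0.13-0.23j, (-0.11-0.25j), (0.32-0.04j)], [(-0.23-0.08j), -0.21+0.14j, (-0.08-0.28j)]]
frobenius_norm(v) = 1.02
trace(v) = -0.36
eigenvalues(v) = [(0.09+0j), (-0.22+0.66j), (-0.22-0.66j)]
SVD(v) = [[0.21,-0.40,-0.89],[0.88,-0.32,0.35],[-0.43,-0.86,0.28]] @ diag([0.7765663953598952, 0.6559181881587792, 0.0843561736937106]) @ [[0.51, -0.08, 0.86], [0.54, 0.8, -0.24], [-0.67, 0.59, 0.45]]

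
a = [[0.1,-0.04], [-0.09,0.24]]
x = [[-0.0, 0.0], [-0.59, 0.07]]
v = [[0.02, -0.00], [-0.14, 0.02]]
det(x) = 0.00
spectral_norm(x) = 0.59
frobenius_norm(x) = 0.59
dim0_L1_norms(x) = [0.59, 0.07]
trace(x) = 0.07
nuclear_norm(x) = 0.59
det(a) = 0.02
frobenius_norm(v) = 0.14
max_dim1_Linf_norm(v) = 0.14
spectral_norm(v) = 0.14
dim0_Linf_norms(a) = [0.1, 0.24]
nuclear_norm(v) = 0.15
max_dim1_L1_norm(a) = 0.33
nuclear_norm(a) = 0.34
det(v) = 0.00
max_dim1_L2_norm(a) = 0.26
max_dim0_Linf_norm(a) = 0.24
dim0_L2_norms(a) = [0.13, 0.24]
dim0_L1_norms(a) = [0.19, 0.28]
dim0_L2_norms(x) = [0.59, 0.07]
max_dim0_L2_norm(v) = 0.14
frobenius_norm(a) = 0.28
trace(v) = 0.04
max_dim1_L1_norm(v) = 0.16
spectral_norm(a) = 0.27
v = a @ x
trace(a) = 0.34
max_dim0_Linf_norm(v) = 0.14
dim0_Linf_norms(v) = [0.14, 0.02]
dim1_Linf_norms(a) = [0.1, 0.24]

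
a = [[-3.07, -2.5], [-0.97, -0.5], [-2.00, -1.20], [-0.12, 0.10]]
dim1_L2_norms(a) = [3.96, 1.09, 2.33, 0.16]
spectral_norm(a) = 4.71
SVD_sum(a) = [[-3.18, -2.35], [-0.87, -0.64], [-1.87, -1.38], [-0.03, -0.02]] + [[0.11, -0.15], [-0.10, 0.14], [-0.13, 0.18], [-0.09, 0.12]]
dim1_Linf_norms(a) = [3.07, 0.97, 2.0, 0.12]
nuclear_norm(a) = 5.08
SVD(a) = [[-0.84,0.49],[-0.23,-0.47],[-0.49,-0.61],[-0.01,-0.41]] @ diag([4.710860937605021, 0.37146901155701545]) @ [[0.80, 0.60], [0.6, -0.80]]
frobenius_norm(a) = 4.73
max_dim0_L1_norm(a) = 6.16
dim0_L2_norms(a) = [3.79, 2.82]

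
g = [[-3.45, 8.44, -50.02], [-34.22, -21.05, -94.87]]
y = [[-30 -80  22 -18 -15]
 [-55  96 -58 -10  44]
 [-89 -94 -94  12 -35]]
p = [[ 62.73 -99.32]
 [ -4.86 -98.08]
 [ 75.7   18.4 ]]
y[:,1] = [-80, 96, -94]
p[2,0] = 75.7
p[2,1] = 18.4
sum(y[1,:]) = 17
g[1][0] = -34.22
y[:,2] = [22, -58, -94]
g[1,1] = -21.05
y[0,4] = -15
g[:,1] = [8.44, -21.05]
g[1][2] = -94.87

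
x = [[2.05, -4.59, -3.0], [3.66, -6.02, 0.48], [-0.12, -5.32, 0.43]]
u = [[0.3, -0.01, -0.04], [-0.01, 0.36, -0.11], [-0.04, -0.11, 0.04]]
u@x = [[0.58, -1.10, -0.92], [1.31, -1.54, 0.16], [-0.49, 0.63, 0.08]]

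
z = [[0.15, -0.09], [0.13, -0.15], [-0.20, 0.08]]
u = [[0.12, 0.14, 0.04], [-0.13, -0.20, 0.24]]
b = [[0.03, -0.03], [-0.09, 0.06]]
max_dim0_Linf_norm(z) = 0.2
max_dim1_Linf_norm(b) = 0.09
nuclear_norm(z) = 0.40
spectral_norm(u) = 0.36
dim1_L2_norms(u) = [0.19, 0.34]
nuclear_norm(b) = 0.12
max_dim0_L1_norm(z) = 0.48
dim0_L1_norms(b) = [0.12, 0.09]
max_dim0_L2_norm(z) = 0.28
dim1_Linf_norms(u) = [0.14, 0.24]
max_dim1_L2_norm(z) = 0.22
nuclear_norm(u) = 0.51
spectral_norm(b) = 0.12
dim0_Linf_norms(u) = [0.13, 0.2, 0.24]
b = u @ z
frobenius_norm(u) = 0.39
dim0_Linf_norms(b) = [0.09, 0.06]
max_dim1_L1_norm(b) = 0.15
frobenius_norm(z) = 0.34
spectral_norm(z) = 0.33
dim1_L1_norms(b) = [0.06, 0.15]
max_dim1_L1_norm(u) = 0.57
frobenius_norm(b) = 0.12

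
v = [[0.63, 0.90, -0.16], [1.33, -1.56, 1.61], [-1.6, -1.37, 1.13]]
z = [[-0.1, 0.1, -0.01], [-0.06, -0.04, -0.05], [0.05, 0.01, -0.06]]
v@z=[[-0.12, 0.03, -0.04], [0.04, 0.21, -0.03], [0.3, -0.09, 0.02]]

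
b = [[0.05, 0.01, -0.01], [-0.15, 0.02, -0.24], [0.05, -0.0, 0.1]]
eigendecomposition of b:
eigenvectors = [[(0.15-0.23j),(0.15+0.23j),(-0.26+0j)], [(0.91+0j),0.91-0.00j,0.95+0.00j], [-0.30+0.00j,(-0.3-0j),0.16+0.00j]]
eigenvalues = [(0.08+0.04j), (0.08-0.04j), (0.02+0j)]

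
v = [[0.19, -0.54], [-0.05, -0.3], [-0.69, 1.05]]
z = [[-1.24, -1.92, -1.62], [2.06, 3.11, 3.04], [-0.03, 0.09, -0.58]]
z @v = [[0.98, -0.46], [-1.86, 1.15], [0.39, -0.62]]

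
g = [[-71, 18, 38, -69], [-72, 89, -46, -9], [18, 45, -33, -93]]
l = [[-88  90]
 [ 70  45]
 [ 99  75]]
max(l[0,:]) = 90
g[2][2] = -33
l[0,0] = -88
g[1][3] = -9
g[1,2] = -46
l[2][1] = 75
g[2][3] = -93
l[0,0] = -88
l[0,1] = 90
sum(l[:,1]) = 210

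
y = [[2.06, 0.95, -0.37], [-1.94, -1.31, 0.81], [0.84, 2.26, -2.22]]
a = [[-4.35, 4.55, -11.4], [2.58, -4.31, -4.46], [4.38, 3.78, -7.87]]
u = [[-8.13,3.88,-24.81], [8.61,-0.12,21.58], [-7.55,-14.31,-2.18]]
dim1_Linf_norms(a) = [11.4, 4.46, 7.87]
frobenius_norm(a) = 17.61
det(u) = 7.21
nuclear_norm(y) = 6.15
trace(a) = -16.53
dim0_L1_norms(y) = [4.84, 4.52, 3.4]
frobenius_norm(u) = 38.77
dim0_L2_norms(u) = [14.04, 14.83, 32.95]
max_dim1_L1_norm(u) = 36.82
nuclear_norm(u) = 51.39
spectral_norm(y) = 4.35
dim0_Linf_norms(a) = [4.38, 4.55, 11.4]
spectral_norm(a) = 15.29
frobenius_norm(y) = 4.71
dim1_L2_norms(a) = [13.02, 6.72, 9.77]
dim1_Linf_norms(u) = [24.81, 21.58, 14.31]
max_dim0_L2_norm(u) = 32.95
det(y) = -0.01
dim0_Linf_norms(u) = [8.61, 14.31, 24.81]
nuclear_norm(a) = 27.43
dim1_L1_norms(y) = [3.38, 4.06, 5.32]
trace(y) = -1.47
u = y @ a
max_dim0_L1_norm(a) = 23.73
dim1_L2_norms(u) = [26.39, 23.23, 16.33]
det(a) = -543.77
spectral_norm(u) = 35.26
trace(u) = -10.43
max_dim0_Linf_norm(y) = 2.26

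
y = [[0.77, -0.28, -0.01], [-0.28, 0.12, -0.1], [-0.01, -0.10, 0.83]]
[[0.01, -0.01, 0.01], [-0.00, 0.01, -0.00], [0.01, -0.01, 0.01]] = y@[[0.01, -0.01, 0.01], [-0.01, 0.02, -0.01], [0.01, -0.01, 0.01]]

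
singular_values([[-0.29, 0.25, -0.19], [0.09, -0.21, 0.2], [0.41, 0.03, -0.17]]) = [0.55, 0.41, 0.01]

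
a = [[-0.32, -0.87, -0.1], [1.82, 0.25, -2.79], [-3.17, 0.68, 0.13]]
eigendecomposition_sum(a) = [[(-0.72+0j), (-0.2+0j), -0.39+0.00j], [(-0.87+0j), (-0.25+0j), (-0.47+0j)], [-1.02+0.00j, (-0.29+0j), (-0.55+0j)]] + [[0.20+0.58j, (-0.33-0.05j), 0.14-0.37j], [1.35-1.20j, (0.25+0.95j), -1.16+0.03j], [-1.07-0.45j, 0.48-0.41j, (0.34+0.67j)]] + [[(0.2-0.58j), -0.33+0.05j, 0.14+0.37j], [(1.35+1.2j), (0.25-0.95j), (-1.16-0.03j)], [(-1.07+0.45j), (0.48+0.41j), (0.34-0.67j)]]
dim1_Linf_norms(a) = [0.87, 2.79, 3.17]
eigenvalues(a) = [(-1.52+0j), (0.79+2.2j), (0.79-2.2j)]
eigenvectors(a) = [[-0.47+0.00j, (0.11-0.25j), (0.11+0.25j)], [-0.57+0.00j, (-0.81+0j), (-0.81-0j)], [(-0.67+0j), (0.23+0.47j), 0.23-0.47j]]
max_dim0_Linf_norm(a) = 3.17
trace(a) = 0.06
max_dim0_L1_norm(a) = 5.31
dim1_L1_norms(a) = [1.29, 4.86, 3.98]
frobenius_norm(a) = 4.75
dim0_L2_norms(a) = [3.67, 1.13, 2.79]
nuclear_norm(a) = 7.23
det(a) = -8.31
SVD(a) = [[-0.04, 0.02, -1.00], [0.73, -0.69, -0.04], [-0.69, -0.73, 0.02]] @ diag([4.103816001249139, 2.2077337812897286, 0.917118192406892]) @ [[0.86, -0.06, -0.51],[0.47, -0.31, 0.83],[0.21, 0.95, 0.23]]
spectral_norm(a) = 4.10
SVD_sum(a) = [[-0.14, 0.01, 0.09], [2.55, -0.18, -1.53], [-2.41, 0.17, 1.45]] + [[0.02, -0.01, 0.03], [-0.72, 0.47, -1.25], [-0.76, 0.49, -1.32]] + [[-0.19, -0.87, -0.21], [-0.01, -0.04, -0.01], [0.00, 0.02, 0.0]]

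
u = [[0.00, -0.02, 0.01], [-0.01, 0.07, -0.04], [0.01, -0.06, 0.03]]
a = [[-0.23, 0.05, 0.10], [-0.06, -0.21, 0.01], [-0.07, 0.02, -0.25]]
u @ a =[[0.00, 0.0, -0.00], [0.0, -0.02, 0.01], [-0.0, 0.01, -0.01]]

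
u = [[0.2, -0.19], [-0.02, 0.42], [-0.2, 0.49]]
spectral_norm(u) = 0.71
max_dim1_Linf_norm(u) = 0.49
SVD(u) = [[0.35, 0.73],[-0.57, 0.67],[-0.75, -0.17]] @ diag([0.7085560169528928, 0.1759214905571567]) @ [[0.32, -0.95], [0.95, 0.32]]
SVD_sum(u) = [[0.08, -0.23], [-0.13, 0.38], [-0.17, 0.50]] + [[0.12, 0.04],[0.11, 0.04],[-0.03, -0.01]]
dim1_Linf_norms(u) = [0.2, 0.42, 0.49]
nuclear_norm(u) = 0.88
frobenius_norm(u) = 0.73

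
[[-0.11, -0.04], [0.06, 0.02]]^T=[[-0.11, 0.06], [-0.04, 0.02]]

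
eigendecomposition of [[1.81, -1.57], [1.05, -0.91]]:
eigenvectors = [[0.86,0.66], [0.5,0.76]]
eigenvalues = [0.9, 0.0]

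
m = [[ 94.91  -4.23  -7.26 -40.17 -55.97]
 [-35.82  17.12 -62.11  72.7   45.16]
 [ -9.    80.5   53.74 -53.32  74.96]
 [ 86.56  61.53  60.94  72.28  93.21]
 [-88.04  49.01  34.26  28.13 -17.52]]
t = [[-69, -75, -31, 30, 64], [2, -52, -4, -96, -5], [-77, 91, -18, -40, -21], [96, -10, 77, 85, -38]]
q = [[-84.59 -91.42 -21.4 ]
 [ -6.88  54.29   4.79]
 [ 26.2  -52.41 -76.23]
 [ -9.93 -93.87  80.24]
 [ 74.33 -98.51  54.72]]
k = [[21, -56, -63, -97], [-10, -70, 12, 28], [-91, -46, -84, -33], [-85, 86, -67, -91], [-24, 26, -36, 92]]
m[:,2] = [-7.26, -62.11, 53.74, 60.94, 34.26]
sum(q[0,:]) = -197.41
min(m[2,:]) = -53.32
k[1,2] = 12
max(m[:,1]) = 80.5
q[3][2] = 80.24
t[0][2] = -31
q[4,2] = 54.72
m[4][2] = 34.26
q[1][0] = -6.88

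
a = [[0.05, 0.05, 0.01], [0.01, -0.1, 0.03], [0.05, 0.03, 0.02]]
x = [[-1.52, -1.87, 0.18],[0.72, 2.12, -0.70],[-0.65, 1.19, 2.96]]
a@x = [[-0.05, 0.02, 0.00],[-0.11, -0.2, 0.16],[-0.07, -0.01, 0.05]]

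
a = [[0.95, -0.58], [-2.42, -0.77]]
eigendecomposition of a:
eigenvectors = [[0.69, 0.24],  [-0.72, 0.97]]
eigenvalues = [1.55, -1.37]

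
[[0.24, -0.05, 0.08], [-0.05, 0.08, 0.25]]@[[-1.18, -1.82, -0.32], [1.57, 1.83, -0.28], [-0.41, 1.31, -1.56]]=[[-0.39, -0.42, -0.19], [0.08, 0.56, -0.4]]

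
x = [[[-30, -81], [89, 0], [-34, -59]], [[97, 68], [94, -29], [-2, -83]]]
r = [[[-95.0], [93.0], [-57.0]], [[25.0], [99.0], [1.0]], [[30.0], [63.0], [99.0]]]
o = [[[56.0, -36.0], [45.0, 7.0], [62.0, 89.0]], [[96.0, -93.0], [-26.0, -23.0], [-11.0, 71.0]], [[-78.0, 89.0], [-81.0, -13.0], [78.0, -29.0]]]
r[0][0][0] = -95.0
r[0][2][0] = -57.0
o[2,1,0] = -81.0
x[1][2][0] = -2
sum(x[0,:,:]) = -115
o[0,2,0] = 62.0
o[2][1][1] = -13.0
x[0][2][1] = -59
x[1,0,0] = 97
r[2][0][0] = 30.0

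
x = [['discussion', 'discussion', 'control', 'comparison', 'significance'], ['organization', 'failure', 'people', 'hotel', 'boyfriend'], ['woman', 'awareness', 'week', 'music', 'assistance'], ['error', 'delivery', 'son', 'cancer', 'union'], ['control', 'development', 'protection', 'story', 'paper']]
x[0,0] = 'discussion'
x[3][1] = 'delivery'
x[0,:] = ['discussion', 'discussion', 'control', 'comparison', 'significance']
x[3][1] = 'delivery'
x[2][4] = 'assistance'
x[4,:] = ['control', 'development', 'protection', 'story', 'paper']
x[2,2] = 'week'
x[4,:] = ['control', 'development', 'protection', 'story', 'paper']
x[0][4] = 'significance'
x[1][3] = 'hotel'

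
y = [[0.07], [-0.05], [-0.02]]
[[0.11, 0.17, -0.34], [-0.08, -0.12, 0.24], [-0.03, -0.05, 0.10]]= y @[[1.64, 2.37, -4.87]]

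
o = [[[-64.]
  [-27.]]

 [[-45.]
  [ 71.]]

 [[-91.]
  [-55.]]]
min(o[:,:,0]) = -91.0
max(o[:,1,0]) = 71.0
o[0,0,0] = -64.0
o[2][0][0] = -91.0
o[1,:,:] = [[-45.0], [71.0]]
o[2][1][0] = -55.0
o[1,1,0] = 71.0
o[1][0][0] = -45.0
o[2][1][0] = -55.0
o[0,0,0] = -64.0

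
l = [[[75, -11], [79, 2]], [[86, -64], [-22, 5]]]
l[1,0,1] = -64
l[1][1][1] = 5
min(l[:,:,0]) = -22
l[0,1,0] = 79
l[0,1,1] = 2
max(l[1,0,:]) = 86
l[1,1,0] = -22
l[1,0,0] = 86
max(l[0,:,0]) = 79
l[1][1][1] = 5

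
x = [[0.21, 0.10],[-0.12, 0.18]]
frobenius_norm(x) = 0.32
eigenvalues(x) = [(0.19+0.11j), (0.19-0.11j)]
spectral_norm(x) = 0.24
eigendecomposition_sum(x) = [[(0.1+0.04j), (0.05-0.09j)], [-0.06+0.11j, 0.09+0.07j]] + [[(0.1-0.04j), 0.05+0.09j], [(-0.06-0.11j), (0.09-0.07j)]]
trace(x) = 0.39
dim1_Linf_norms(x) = [0.21, 0.18]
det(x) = 0.05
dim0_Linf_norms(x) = [0.21, 0.18]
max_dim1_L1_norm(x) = 0.31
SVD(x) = [[-0.85, 0.52], [0.52, 0.85]] @ diag([0.24191388814970108, 0.20585837539506113]) @ [[-1.0, 0.04], [0.04, 1.00]]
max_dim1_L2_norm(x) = 0.23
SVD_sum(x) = [[0.21, -0.01], [-0.13, 0.0]] + [[0.0, 0.11],[0.01, 0.18]]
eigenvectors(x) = [[-0.09-0.67j, (-0.09+0.67j)],[0.74+0.00j, 0.74-0.00j]]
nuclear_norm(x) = 0.45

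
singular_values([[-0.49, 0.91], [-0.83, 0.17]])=[1.22, 0.55]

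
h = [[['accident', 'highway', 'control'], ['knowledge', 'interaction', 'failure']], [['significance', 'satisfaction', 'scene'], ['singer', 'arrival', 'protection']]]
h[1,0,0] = 'significance'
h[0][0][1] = 'highway'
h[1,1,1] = 'arrival'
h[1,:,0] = ['significance', 'singer']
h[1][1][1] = 'arrival'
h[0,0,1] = 'highway'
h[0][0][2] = 'control'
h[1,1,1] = 'arrival'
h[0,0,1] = 'highway'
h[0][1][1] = 'interaction'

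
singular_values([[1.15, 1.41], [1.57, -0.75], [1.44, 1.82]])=[2.99, 1.67]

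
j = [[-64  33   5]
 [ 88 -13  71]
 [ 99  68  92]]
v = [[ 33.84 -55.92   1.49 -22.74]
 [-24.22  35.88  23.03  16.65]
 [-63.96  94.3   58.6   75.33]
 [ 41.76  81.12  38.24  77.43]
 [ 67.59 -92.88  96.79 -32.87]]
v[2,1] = 94.3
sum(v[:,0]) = 55.010000000000005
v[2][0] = -63.96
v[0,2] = 1.49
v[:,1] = [-55.92, 35.88, 94.3, 81.12, -92.88]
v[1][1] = 35.88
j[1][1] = -13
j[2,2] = 92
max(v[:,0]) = 67.59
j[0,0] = -64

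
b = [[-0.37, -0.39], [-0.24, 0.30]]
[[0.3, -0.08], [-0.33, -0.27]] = b @ [[0.19, 0.64], [-0.95, -0.39]]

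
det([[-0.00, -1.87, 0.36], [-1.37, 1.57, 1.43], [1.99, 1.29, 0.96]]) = -9.542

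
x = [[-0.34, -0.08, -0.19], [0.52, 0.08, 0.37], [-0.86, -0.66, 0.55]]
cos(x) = [[0.88,-0.07,0.03],[0.22,1.14,-0.07],[0.26,0.17,0.89]]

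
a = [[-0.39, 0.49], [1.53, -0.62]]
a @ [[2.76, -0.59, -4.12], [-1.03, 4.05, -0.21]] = [[-1.58,2.21,1.5], [4.86,-3.41,-6.17]]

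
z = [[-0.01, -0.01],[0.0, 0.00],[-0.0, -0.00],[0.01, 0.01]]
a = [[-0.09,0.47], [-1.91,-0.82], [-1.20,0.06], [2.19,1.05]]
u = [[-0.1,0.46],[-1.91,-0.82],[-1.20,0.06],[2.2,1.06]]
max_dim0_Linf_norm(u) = 2.2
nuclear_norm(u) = 4.09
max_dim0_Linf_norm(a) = 2.19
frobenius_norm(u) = 3.46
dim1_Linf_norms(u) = [0.46, 1.91, 1.2, 2.2]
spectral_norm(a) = 3.38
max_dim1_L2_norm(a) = 2.43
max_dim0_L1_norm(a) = 5.39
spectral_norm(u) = 3.38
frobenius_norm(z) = 0.02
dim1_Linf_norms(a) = [0.47, 1.91, 1.2, 2.19]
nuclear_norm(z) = 0.02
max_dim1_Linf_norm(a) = 2.19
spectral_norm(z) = 0.02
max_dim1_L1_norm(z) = 0.02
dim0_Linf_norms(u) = [2.2, 1.06]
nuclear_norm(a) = 4.08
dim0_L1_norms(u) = [5.41, 2.4]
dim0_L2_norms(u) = [3.15, 1.42]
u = z + a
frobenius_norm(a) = 3.45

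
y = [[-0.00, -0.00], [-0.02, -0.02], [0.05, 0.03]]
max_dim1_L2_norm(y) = 0.06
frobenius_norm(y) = 0.06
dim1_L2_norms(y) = [0.0, 0.03, 0.06]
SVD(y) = [[0.00, 0.00], [-0.43, -0.90], [0.90, -0.43]] @ diag([0.06451009853355387, 0.006200579585100875]) @ [[0.83, 0.55], [-0.55, 0.83]]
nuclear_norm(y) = 0.07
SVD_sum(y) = [[0.0, 0.00], [-0.02, -0.02], [0.05, 0.03]] + [[-0.00, 0.00], [0.0, -0.0], [0.00, -0.00]]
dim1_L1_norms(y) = [0.0, 0.04, 0.08]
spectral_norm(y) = 0.06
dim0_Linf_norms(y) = [0.05, 0.03]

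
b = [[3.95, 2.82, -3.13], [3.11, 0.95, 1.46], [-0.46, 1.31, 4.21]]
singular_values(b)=[6.42, 4.72, 1.47]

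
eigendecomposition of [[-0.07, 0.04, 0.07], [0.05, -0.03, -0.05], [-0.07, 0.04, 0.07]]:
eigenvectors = [[-0.62+0.00j, (0.71-0j), (0.71+0j)], [0.47+0.00j, (-0-0j), (-0+0j)], [(-0.62+0j), (0.71+0j), (0.71-0j)]]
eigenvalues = [(-0.03+0j), 0j, -0j]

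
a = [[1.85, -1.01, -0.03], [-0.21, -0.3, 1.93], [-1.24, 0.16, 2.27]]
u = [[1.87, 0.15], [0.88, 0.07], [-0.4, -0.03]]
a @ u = [[2.58, 0.21], [-1.43, -0.11], [-3.09, -0.24]]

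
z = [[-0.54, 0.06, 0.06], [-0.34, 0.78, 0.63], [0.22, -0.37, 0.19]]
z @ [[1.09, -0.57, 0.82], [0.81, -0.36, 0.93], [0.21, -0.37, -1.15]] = [[-0.53, 0.26, -0.46], [0.39, -0.32, -0.28], [-0.02, -0.06, -0.38]]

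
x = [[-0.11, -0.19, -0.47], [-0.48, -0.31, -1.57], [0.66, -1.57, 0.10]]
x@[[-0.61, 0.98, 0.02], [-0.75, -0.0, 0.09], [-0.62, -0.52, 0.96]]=[[0.5, 0.14, -0.47], [1.5, 0.35, -1.54], [0.71, 0.59, -0.03]]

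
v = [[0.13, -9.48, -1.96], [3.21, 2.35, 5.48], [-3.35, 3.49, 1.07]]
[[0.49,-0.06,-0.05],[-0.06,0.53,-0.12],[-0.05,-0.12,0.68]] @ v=[[0.04,-4.96,-1.34], [2.1,1.40,2.89], [-2.67,2.57,0.17]]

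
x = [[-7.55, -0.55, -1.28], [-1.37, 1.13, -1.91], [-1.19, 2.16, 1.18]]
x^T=[[-7.55,-1.37,-1.19],[-0.55,1.13,2.16],[-1.28,-1.91,1.18]]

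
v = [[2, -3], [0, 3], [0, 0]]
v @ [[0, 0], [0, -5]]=[[0, 15], [0, -15], [0, 0]]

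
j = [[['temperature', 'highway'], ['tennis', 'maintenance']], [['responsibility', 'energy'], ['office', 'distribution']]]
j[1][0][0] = 'responsibility'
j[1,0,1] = 'energy'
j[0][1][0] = 'tennis'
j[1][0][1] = 'energy'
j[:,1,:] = [['tennis', 'maintenance'], ['office', 'distribution']]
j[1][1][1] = 'distribution'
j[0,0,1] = 'highway'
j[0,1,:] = ['tennis', 'maintenance']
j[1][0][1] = 'energy'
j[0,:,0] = ['temperature', 'tennis']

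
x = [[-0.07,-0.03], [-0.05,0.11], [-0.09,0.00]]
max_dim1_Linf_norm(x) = 0.11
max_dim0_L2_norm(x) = 0.12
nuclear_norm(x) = 0.24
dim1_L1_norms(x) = [0.1, 0.16, 0.09]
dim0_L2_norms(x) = [0.12, 0.11]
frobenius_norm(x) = 0.17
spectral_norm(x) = 0.13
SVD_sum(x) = [[-0.03, 0.02], [-0.09, 0.06], [-0.06, 0.04]] + [[-0.04, -0.05], [0.04, 0.05], [-0.03, -0.04]]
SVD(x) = [[-0.3, 0.63], [-0.78, -0.60], [-0.55, 0.50]] @ diag([0.13368806654797574, 0.10308977089247999]) @ [[0.82, -0.57], [-0.57, -0.82]]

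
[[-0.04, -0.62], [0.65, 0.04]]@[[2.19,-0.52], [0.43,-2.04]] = [[-0.35, 1.29], [1.44, -0.42]]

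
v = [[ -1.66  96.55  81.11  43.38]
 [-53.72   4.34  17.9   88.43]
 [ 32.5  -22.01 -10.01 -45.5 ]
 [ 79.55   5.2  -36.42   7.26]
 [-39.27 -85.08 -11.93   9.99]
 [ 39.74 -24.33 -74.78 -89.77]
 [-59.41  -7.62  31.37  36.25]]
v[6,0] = -59.41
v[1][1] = 4.34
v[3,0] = 79.55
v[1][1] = 4.34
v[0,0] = -1.66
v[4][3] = 9.99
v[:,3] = [43.38, 88.43, -45.5, 7.26, 9.99, -89.77, 36.25]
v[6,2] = 31.37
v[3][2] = -36.42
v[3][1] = 5.2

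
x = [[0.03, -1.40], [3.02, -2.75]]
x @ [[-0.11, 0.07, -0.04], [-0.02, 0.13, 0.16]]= [[0.02, -0.18, -0.23], [-0.28, -0.15, -0.56]]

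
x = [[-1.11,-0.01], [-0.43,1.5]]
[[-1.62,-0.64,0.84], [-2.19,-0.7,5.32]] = x @ [[1.47, 0.58, -0.79], [-1.04, -0.3, 3.32]]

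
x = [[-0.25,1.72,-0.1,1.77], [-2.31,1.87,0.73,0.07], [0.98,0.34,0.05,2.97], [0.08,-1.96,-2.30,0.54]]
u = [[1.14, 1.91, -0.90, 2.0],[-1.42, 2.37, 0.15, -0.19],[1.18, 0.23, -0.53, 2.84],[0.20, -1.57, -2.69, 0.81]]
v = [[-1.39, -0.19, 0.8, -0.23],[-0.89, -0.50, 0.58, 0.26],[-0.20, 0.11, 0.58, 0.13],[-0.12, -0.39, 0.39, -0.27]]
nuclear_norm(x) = 10.45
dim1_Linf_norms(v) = [1.39, 0.89, 0.58, 0.39]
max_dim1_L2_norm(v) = 1.63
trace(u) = 3.79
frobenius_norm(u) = 6.14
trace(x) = 2.21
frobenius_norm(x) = 5.90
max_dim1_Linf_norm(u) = 2.84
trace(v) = -1.58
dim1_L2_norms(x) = [2.48, 3.06, 3.15, 3.07]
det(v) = -0.21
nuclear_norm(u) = 10.91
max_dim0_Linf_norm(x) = 2.97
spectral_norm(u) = 4.40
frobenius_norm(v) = 2.21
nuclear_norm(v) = 3.46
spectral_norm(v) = 2.06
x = u + v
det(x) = 19.49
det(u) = 25.90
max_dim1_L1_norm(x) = 4.98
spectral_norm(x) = 4.09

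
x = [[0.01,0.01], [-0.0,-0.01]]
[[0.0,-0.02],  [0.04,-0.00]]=x @[[3.57, -2.82], [-3.55, 0.35]]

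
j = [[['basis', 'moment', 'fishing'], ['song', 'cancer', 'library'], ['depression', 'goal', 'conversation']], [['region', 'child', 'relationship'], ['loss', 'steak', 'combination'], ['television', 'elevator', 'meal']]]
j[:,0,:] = [['basis', 'moment', 'fishing'], ['region', 'child', 'relationship']]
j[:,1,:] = [['song', 'cancer', 'library'], ['loss', 'steak', 'combination']]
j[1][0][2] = 'relationship'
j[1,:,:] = [['region', 'child', 'relationship'], ['loss', 'steak', 'combination'], ['television', 'elevator', 'meal']]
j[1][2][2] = 'meal'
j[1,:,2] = ['relationship', 'combination', 'meal']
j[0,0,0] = 'basis'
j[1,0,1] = 'child'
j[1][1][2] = 'combination'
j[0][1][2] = 'library'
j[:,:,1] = [['moment', 'cancer', 'goal'], ['child', 'steak', 'elevator']]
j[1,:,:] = [['region', 'child', 'relationship'], ['loss', 'steak', 'combination'], ['television', 'elevator', 'meal']]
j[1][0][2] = 'relationship'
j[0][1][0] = 'song'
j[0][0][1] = 'moment'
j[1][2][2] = 'meal'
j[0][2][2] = 'conversation'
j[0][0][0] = 'basis'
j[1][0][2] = 'relationship'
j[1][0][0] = 'region'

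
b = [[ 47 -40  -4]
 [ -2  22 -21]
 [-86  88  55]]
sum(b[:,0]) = -41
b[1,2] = -21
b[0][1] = -40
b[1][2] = -21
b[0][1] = -40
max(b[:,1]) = 88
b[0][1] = -40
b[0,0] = 47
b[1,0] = -2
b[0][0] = 47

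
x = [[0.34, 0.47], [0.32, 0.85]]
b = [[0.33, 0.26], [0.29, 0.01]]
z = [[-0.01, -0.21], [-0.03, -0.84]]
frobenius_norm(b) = 0.51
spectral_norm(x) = 1.07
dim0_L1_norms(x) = [0.66, 1.32]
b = x + z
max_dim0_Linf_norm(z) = 0.84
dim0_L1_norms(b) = [0.62, 0.27]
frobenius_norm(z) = 0.87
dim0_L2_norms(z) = [0.03, 0.87]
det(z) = 0.00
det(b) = -0.07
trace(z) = -0.85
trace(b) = 0.34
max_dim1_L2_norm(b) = 0.42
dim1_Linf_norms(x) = [0.47, 0.85]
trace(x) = 1.19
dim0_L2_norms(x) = [0.47, 0.97]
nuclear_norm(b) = 0.64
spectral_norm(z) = 0.87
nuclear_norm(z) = 0.87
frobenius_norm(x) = 1.08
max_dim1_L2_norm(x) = 0.91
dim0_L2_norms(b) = [0.44, 0.26]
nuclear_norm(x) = 1.20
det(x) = 0.14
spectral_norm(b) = 0.49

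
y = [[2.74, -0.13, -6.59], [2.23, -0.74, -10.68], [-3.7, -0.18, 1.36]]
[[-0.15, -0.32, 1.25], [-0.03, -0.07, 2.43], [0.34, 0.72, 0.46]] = y@[[-0.10, -0.21, -0.25],  [0.03, 0.04, 0.29],  [-0.02, -0.04, -0.30]]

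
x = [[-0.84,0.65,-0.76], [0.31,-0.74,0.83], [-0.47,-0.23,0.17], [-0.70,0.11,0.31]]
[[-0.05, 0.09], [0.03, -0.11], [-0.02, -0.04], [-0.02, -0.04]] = x@[[0.05, 0.02],  [0.02, 0.03],  [0.03, -0.11]]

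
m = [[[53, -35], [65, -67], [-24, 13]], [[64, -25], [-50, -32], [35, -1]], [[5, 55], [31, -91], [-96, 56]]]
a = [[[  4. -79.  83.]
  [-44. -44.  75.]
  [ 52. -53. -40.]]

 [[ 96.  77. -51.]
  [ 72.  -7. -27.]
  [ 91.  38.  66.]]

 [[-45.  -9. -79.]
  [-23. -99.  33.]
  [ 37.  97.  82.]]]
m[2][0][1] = 55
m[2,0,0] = 5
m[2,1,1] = -91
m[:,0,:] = [[53, -35], [64, -25], [5, 55]]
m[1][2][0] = 35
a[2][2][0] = 37.0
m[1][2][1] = -1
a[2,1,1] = -99.0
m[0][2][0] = -24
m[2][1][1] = -91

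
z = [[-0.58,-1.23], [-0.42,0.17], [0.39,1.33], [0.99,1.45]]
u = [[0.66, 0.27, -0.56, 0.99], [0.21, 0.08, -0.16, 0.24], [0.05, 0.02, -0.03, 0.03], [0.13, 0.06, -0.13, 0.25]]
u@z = [[0.27,-0.08], [0.02,-0.11], [-0.02,-0.05], [0.1,0.04]]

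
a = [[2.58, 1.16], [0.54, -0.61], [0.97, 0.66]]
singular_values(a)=[3.07, 0.8]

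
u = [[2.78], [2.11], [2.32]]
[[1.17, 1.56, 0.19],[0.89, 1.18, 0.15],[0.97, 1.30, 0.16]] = u@[[0.42,0.56,0.07]]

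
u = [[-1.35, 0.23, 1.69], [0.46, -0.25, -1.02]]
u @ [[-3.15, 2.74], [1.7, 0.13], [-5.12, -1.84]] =[[-4.01, -6.78], [3.35, 3.1]]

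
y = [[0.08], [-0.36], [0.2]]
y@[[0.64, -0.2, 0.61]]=[[0.05, -0.02, 0.05], [-0.23, 0.07, -0.22], [0.13, -0.04, 0.12]]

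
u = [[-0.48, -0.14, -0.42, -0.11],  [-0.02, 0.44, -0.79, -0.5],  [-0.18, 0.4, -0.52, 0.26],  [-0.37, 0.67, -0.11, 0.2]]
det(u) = 0.165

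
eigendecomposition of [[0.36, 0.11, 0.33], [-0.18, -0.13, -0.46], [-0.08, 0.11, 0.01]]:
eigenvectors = [[(-0.94+0j),0.30-0.25j,(0.3+0.25j)],[(0.03+0j),(-0.78+0j),(-0.78-0j)],[0.35+0.00j,0.11+0.48j,(0.11-0.48j)]]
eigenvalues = [(0.24+0j), 0.23j, -0.23j]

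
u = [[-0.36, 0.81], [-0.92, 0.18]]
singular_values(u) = [1.15, 0.59]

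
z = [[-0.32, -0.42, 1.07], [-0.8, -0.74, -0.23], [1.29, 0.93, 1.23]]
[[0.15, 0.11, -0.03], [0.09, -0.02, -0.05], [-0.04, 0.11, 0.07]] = z @[[0.0,-0.07,-0.00], [-0.15,0.07,0.07], [0.08,0.11,-0.00]]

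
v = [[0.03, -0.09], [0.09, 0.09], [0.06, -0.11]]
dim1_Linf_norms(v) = [0.09, 0.09, 0.11]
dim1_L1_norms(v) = [0.12, 0.18, 0.17]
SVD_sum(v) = [[0.01, -0.09], [-0.01, 0.08], [0.01, -0.11]] + [[0.02, 0.0], [0.10, 0.01], [0.05, 0.0]]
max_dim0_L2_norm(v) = 0.17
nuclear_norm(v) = 0.28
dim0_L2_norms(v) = [0.11, 0.17]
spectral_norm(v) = 0.17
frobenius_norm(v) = 0.20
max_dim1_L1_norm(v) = 0.18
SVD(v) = [[0.55, 0.21], [-0.49, 0.86], [0.68, 0.46]] @ diag([0.16849685482861185, 0.11184279106346418]) @ [[0.08, -1.00],[1.00, 0.08]]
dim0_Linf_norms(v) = [0.09, 0.11]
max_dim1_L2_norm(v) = 0.13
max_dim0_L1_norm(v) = 0.29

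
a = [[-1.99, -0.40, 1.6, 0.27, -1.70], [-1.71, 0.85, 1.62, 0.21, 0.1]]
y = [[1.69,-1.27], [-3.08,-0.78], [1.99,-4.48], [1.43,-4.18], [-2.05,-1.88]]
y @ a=[[-1.19, -1.76, 0.65, 0.19, -3.00], [7.46, 0.57, -6.19, -1.00, 5.16], [3.7, -4.60, -4.07, -0.4, -3.83], [4.30, -4.12, -4.48, -0.49, -2.85], [7.29, -0.78, -6.33, -0.95, 3.3]]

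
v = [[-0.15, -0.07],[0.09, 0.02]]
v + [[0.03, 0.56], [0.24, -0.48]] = [[-0.12,0.49], [0.33,-0.46]]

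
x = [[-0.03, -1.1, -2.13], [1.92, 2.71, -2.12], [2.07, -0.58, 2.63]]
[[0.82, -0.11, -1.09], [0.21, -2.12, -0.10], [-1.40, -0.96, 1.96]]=x@[[-0.23, -0.70, 0.37], [-0.04, -0.17, 0.07], [-0.36, 0.15, 0.47]]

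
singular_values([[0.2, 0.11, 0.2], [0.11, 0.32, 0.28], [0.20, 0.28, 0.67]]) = [0.9, 0.16, 0.13]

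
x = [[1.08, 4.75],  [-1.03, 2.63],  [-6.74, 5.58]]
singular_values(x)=[9.48, 4.28]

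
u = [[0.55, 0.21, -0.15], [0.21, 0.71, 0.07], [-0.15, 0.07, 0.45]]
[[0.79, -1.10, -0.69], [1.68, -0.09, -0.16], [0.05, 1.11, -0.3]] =u @ [[0.58, -1.52, -1.79], [2.20, 0.13, 0.44], [-0.04, 1.95, -1.34]]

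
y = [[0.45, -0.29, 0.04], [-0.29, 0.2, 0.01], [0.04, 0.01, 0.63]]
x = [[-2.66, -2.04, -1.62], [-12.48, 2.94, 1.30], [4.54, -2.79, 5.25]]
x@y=[[-0.67,0.35,-1.15], [-6.42,4.22,0.35], [3.06,-1.82,3.46]]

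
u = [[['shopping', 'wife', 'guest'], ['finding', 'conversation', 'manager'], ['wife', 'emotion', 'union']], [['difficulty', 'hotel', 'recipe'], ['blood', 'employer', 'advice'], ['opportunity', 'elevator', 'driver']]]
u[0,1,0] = 'finding'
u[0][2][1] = 'emotion'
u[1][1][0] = 'blood'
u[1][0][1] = 'hotel'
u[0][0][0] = 'shopping'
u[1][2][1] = 'elevator'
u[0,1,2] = 'manager'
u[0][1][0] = 'finding'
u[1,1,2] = 'advice'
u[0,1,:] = ['finding', 'conversation', 'manager']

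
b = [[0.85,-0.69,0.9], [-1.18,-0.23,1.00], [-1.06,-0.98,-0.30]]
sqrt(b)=[[1.08,-0.17,0.54], [-0.36,0.59,0.83], [-0.69,-0.76,0.84]]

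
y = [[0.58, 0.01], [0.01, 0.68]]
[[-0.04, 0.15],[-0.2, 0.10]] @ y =[[-0.02, 0.1],[-0.12, 0.07]]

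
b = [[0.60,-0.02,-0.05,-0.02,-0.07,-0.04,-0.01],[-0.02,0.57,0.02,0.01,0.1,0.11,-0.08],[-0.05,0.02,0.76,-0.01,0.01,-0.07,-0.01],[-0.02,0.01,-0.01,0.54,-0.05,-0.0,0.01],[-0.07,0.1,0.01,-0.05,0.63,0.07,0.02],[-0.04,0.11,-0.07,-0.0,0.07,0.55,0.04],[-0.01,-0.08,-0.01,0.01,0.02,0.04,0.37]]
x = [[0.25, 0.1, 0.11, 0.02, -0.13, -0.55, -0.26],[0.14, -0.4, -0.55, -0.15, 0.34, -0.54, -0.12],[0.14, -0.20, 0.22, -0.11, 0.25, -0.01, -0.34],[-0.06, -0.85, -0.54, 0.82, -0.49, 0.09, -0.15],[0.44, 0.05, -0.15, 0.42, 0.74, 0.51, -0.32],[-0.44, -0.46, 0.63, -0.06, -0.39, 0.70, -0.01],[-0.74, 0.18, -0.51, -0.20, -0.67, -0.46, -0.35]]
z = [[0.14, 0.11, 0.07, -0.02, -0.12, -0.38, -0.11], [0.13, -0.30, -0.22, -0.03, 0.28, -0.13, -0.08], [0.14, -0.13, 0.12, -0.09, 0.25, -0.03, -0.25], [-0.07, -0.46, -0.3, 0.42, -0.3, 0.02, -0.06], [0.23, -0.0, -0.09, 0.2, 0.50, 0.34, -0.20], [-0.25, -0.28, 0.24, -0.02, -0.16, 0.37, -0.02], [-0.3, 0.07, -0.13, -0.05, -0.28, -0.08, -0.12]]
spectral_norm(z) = 0.91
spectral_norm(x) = 1.62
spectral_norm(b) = 0.80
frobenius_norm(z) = 1.52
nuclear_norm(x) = 6.45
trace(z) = 1.13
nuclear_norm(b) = 4.02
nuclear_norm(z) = 3.43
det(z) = -0.00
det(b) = 0.02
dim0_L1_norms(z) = [1.26, 1.35, 1.17, 0.83, 1.89, 1.35, 0.84]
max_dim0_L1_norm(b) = 0.95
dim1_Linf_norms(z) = [0.38, 0.3, 0.25, 0.46, 0.5, 0.37, 0.3]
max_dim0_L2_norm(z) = 0.77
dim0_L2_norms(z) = [0.52, 0.64, 0.49, 0.48, 0.77, 0.65, 0.37]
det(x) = -0.00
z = b @ x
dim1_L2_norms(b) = [0.61, 0.6, 0.77, 0.54, 0.65, 0.57, 0.38]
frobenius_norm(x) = 2.84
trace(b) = 4.02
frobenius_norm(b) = 1.58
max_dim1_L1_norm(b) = 0.95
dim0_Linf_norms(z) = [0.3, 0.46, 0.3, 0.42, 0.5, 0.38, 0.25]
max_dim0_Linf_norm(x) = 0.85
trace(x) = 1.98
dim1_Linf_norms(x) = [0.55, 0.55, 0.34, 0.85, 0.74, 0.7, 0.74]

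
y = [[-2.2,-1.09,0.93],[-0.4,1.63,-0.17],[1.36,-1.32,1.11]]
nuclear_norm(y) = 6.05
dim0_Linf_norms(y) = [2.2, 1.63, 1.11]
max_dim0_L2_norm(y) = 2.62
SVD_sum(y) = [[-1.11, -1.73, 1.04],[0.53, 0.83, -0.5],[-0.4, -0.63, 0.38]] + [[-1.10, 0.57, -0.23], [-0.98, 0.5, -0.20], [1.73, -0.90, 0.36]] + [[0.01, 0.07, 0.12], [0.04, 0.29, 0.53], [0.03, 0.21, 0.38]]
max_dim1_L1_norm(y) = 4.22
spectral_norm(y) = 2.69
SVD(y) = [[0.86, 0.48, 0.18], [-0.41, 0.43, 0.80], [0.31, -0.76, 0.57]] @ diag([2.6855086970422506, 2.603588427478045, 0.7564855176491084]) @ [[-0.48, -0.75, 0.45], [-0.87, 0.45, -0.18], [0.07, 0.48, 0.87]]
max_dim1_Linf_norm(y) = 2.2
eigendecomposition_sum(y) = [[-2.37,  -0.43,  0.57], [-0.19,  -0.03,  0.05], [0.8,  0.15,  -0.19]] + [[0.16, -0.86, 0.26], [-0.24, 1.29, -0.39], [0.47, -2.56, 0.78]] + [[0.02, 0.2, 0.09], [0.03, 0.37, 0.18], [0.09, 1.1, 0.53]]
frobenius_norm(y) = 3.82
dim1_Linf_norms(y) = [2.2, 1.63, 1.36]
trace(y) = 0.54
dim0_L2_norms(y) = [2.62, 2.36, 1.46]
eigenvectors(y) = [[0.94, 0.29, 0.17],[0.08, -0.43, 0.31],[-0.32, 0.86, 0.93]]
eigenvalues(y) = [-2.6, 2.23, 0.91]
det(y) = -5.29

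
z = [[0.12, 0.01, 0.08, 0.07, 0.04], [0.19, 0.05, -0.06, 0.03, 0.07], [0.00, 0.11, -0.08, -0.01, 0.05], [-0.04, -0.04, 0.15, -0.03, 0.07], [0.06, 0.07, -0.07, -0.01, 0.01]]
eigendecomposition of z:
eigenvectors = [[-0.56+0.00j, (-0.03+0.3j), -0.03-0.30j, 0.26+0.00j, (-0.26+0j)], [(-0.7+0j), (0.38-0.13j), (0.38+0.13j), (0.02+0j), -0.24+0.00j], [(-0.32+0j), -0.03-0.43j, (-0.03+0.43j), 0.28+0.00j, (-0.34+0j)], [(-0.08+0j), -0.66+0.00j, -0.66-0.00j, (-0.92+0j), (0.78+0j)], [-0.30+0.00j, (0.21-0.29j), 0.21+0.29j, (-0.1+0j), (0.38+0j)]]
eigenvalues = [(0.21+0j), (-0.02+0.14j), (-0.02-0.14j), (-0.06+0j), (-0.03+0j)]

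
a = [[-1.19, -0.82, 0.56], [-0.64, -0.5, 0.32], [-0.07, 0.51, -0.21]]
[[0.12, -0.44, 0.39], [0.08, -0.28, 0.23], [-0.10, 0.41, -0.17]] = a@[[0.04, -0.17, 0.05],[-0.17, 0.78, -0.01],[0.05, -0.01, 0.79]]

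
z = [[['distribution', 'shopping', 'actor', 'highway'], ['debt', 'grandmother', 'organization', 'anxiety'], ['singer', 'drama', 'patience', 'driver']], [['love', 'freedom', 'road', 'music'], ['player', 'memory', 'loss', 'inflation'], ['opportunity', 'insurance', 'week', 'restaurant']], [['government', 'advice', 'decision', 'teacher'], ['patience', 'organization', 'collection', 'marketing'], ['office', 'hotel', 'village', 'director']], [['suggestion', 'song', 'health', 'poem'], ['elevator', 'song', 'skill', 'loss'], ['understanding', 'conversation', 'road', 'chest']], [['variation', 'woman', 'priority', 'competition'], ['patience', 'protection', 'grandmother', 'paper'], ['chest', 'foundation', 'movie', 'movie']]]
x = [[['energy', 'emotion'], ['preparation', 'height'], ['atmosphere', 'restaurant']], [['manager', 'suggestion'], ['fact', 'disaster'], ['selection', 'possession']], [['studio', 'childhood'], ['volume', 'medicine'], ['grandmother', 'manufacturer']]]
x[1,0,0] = 'manager'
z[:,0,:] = [['distribution', 'shopping', 'actor', 'highway'], ['love', 'freedom', 'road', 'music'], ['government', 'advice', 'decision', 'teacher'], ['suggestion', 'song', 'health', 'poem'], ['variation', 'woman', 'priority', 'competition']]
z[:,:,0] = [['distribution', 'debt', 'singer'], ['love', 'player', 'opportunity'], ['government', 'patience', 'office'], ['suggestion', 'elevator', 'understanding'], ['variation', 'patience', 'chest']]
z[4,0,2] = 'priority'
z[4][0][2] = 'priority'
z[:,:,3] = [['highway', 'anxiety', 'driver'], ['music', 'inflation', 'restaurant'], ['teacher', 'marketing', 'director'], ['poem', 'loss', 'chest'], ['competition', 'paper', 'movie']]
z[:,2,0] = ['singer', 'opportunity', 'office', 'understanding', 'chest']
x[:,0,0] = ['energy', 'manager', 'studio']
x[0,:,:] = [['energy', 'emotion'], ['preparation', 'height'], ['atmosphere', 'restaurant']]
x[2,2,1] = 'manufacturer'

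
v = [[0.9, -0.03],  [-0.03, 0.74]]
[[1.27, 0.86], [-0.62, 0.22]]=v @ [[1.38, 0.97], [-0.78, 0.34]]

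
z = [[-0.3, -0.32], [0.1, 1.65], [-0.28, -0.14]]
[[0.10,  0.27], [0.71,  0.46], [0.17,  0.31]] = z @ [[-0.86, -1.3], [0.48, 0.36]]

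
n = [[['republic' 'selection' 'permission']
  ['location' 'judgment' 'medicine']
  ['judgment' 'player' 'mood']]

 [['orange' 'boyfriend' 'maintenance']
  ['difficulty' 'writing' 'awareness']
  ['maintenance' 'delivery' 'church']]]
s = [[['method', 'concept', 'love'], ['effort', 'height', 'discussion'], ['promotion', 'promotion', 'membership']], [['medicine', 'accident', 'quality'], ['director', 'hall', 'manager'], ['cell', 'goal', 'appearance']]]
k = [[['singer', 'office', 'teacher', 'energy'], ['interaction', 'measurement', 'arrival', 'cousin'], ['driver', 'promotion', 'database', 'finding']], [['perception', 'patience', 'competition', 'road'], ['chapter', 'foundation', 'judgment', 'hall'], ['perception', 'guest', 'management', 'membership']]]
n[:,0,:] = [['republic', 'selection', 'permission'], ['orange', 'boyfriend', 'maintenance']]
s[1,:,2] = ['quality', 'manager', 'appearance']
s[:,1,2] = ['discussion', 'manager']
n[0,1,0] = 'location'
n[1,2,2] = 'church'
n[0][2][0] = 'judgment'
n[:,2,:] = [['judgment', 'player', 'mood'], ['maintenance', 'delivery', 'church']]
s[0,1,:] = ['effort', 'height', 'discussion']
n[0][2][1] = 'player'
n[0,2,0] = 'judgment'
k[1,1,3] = 'hall'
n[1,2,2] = 'church'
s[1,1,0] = 'director'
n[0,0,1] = 'selection'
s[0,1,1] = 'height'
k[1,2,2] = 'management'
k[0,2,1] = 'promotion'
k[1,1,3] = 'hall'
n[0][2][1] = 'player'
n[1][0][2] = 'maintenance'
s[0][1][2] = 'discussion'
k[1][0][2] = 'competition'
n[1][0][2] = 'maintenance'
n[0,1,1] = 'judgment'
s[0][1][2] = 'discussion'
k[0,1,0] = 'interaction'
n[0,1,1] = 'judgment'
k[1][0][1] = 'patience'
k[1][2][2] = 'management'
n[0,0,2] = 'permission'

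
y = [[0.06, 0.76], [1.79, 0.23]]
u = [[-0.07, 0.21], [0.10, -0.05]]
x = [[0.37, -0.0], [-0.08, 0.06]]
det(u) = -0.02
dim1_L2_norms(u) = [0.22, 0.11]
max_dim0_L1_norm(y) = 1.85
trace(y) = 0.29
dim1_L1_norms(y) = [0.82, 2.02]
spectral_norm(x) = 0.38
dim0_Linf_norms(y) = [1.79, 0.76]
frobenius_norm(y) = 1.96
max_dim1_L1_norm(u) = 0.28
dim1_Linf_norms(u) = [0.21, 0.1]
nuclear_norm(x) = 0.44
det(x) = 0.02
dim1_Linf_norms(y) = [0.76, 1.79]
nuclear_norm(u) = 0.31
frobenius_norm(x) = 0.38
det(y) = -1.35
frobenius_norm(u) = 0.25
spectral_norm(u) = 0.24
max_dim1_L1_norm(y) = 2.02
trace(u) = -0.12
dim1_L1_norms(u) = [0.28, 0.15]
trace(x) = 0.43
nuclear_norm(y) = 2.56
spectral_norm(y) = 1.81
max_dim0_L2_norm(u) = 0.22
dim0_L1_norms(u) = [0.17, 0.26]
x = u @ y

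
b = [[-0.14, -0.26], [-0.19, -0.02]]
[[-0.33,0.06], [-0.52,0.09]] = b@[[2.75, -0.46], [-0.20, 0.03]]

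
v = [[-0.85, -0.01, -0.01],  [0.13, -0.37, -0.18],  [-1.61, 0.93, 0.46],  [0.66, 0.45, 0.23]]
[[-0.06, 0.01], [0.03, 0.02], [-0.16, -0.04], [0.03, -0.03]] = v @ [[0.07, -0.01], [-0.11, -0.07], [0.13, 0.02]]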